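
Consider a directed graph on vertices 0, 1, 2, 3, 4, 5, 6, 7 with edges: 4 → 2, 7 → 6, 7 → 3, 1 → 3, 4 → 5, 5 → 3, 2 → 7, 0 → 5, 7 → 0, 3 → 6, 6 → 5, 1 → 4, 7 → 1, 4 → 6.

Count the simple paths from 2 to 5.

2→7→0→5
2→7→1→3→6→5
2→7→1→4→5
2→7→1→4→6→5
2→7→3→6→5
2→7→6→5

6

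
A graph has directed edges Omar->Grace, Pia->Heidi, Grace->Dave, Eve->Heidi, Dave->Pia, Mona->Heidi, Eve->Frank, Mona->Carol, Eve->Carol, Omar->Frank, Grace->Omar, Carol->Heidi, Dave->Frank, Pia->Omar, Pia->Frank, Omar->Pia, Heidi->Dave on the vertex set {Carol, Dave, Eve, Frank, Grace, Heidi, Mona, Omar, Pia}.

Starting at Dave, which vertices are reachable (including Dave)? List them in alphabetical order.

Start at Dave.
Its neighbours: Frank, Pia.
Then their neighbours: Heidi, Omar.
Then next layer: Grace.
Nothing further is reachable.

Dave, Frank, Grace, Heidi, Omar, Pia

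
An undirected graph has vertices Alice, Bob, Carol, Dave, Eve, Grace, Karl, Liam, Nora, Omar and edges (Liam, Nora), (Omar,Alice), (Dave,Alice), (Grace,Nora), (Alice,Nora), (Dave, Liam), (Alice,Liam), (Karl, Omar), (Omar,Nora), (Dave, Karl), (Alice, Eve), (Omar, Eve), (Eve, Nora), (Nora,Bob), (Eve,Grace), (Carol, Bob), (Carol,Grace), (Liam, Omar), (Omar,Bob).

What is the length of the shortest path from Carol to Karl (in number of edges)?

Distance 0: Carol.
Distance 1: Bob, Grace.
Distance 2: Eve, Nora, Omar.
Distance 3: Alice, Karl, Liam — contains Karl.

3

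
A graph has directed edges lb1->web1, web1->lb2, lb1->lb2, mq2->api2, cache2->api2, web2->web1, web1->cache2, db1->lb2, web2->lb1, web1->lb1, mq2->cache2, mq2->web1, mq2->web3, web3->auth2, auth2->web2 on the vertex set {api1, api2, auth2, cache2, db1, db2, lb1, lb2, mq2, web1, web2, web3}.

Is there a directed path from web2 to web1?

Explore from web2.
Distance 1: reach lb1, web1.
Found web1.

Yes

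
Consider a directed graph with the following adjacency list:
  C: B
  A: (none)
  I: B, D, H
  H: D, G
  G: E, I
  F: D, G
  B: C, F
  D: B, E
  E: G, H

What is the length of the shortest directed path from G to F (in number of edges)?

Distance 0: G.
Distance 1: E, I.
Distance 2: B, D, H.
Distance 3: C, F — contains F.

3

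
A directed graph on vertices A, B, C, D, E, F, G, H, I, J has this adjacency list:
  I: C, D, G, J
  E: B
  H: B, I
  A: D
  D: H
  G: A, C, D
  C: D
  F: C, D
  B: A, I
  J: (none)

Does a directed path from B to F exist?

No

Explore from B.
Distance 1: reach A, I.
Distance 2: reach C, D, G, J.
Distance 3: reach H.
The search from B is exhausted; no directed path reaches F.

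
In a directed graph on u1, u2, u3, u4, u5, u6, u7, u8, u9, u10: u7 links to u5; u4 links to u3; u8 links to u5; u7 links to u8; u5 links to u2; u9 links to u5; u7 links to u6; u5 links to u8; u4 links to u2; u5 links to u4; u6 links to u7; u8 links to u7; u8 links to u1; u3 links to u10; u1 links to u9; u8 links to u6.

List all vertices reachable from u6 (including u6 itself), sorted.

Start at u6.
Its neighbours: u7.
Then their neighbours: u5, u8.
Then next layer: u1, u2, u4.
Then next layer: u3, u9.
Then next layer: u10.
Every vertex is now reached.

u1, u2, u3, u4, u5, u6, u7, u8, u9, u10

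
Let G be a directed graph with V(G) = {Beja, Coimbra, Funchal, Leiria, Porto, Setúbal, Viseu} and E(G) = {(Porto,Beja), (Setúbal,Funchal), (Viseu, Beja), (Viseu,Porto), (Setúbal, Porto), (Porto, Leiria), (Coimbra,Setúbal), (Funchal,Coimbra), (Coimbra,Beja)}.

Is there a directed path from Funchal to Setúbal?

Explore from Funchal.
Distance 1: reach Coimbra.
Distance 2: reach Beja, Setúbal.
Found Setúbal.

Yes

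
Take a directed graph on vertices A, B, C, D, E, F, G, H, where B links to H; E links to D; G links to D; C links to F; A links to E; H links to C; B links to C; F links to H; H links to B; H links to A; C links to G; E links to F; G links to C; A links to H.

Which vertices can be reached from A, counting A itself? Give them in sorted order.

A, B, C, D, E, F, G, H

Start at A.
Its neighbours: E, H.
Then their neighbours: B, C, D, F.
Then next layer: G.
Every vertex is now reached.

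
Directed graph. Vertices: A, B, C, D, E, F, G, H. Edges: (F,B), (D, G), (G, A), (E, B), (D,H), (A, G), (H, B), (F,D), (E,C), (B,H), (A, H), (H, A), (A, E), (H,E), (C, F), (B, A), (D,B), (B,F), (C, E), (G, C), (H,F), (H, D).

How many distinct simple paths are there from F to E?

F→B→A→E
F→B→A→G→C→E
F→B→A→H→D→G→C→E
F→B→A→H→E
F→B→H→A→E
F→B→H→A→G→C→E
F→B→H→D→G→A→E
F→B→H→D→G→C→E
... and 15 more.

23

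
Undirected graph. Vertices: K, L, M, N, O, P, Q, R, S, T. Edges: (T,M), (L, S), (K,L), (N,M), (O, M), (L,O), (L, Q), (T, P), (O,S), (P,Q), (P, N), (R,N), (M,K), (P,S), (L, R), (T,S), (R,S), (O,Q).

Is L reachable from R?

Explore from R.
Distance 1: reach L, N, S.
Found L.

Yes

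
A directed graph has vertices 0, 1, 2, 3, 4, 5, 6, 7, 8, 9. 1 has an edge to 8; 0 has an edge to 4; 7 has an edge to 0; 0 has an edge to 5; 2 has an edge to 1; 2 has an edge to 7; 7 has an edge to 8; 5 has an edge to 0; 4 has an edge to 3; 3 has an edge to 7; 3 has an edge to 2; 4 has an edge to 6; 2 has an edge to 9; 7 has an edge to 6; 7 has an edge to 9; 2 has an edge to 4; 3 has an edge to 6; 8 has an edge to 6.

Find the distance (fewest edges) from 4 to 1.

Distance 0: 4.
Distance 1: 3, 6.
Distance 2: 2, 7.
Distance 3: 0, 1, 8, 9 — contains 1.

3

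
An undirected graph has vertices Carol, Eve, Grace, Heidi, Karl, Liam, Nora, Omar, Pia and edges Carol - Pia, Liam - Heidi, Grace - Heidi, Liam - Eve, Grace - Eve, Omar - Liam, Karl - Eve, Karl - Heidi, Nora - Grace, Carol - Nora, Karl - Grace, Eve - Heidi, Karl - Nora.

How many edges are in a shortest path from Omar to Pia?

6

Distance 0: Omar.
Distance 1: Liam.
Distance 2: Eve, Heidi.
Distance 3: Grace, Karl.
Distance 4: Nora.
Distance 5: Carol.
Distance 6: Pia — contains Pia.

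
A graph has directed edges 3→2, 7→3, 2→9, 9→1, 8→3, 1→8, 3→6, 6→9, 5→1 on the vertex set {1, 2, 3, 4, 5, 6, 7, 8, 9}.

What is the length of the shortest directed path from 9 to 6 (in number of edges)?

Distance 0: 9.
Distance 1: 1.
Distance 2: 8.
Distance 3: 3.
Distance 4: 2, 6 — contains 6.

4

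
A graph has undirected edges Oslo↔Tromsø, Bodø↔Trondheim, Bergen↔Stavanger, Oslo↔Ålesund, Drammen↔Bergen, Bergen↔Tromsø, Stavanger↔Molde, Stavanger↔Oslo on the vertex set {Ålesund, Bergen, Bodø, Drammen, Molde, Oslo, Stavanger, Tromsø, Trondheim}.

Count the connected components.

From Ålesund: component {Ålesund, Bergen, Drammen, Molde, Oslo, Stavanger, Tromsø}.
From Bodø: component {Bodø, Trondheim}.
That's 2 components.

2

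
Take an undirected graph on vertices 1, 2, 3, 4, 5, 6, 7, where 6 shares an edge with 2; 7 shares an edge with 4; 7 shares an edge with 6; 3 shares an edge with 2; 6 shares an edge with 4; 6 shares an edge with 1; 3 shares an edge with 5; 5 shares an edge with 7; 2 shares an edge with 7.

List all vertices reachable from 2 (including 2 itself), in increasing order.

1, 2, 3, 4, 5, 6, 7

Start at 2.
Its neighbours: 3, 6, 7.
Then their neighbours: 1, 4, 5.
Every vertex is now reached.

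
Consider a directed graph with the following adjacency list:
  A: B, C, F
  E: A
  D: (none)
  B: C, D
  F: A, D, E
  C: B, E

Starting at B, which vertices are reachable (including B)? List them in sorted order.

A, B, C, D, E, F

Start at B.
Its neighbours: C, D.
Then their neighbours: E.
Then next layer: A.
Then next layer: F.
Every vertex is now reached.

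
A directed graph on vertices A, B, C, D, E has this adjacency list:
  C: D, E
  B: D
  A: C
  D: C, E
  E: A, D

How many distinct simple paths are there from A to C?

A→C

1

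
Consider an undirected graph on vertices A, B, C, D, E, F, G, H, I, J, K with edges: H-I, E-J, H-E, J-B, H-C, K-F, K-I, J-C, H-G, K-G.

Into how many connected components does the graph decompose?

From A: component {A}.
From B: component {B, C, E, F, G, H, I, J, K}.
From D: component {D}.
That's 3 components.

3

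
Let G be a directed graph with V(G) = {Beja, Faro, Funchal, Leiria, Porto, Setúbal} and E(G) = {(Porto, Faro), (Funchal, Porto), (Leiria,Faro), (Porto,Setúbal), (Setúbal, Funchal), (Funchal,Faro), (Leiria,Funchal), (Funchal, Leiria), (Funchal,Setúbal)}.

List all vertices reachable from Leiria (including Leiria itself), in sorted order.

Faro, Funchal, Leiria, Porto, Setúbal

Start at Leiria.
Its neighbours: Faro, Funchal.
Then their neighbours: Porto, Setúbal.
Nothing further is reachable.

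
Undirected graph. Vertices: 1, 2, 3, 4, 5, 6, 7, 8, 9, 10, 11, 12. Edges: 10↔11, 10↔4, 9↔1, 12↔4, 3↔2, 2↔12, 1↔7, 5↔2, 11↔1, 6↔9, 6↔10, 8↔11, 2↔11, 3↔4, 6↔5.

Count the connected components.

1

From 1: component {1, 2, 3, 4, 5, 6, 7, 8, 9, 10, 11, 12}.
That's 1 component.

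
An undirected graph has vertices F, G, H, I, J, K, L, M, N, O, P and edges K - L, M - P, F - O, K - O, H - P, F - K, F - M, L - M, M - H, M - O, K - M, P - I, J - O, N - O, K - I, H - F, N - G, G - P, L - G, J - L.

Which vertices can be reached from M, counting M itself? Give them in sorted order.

F, G, H, I, J, K, L, M, N, O, P

Start at M.
Its neighbours: F, H, K, L, O, P.
Then their neighbours: G, I, J, N.
Every vertex is now reached.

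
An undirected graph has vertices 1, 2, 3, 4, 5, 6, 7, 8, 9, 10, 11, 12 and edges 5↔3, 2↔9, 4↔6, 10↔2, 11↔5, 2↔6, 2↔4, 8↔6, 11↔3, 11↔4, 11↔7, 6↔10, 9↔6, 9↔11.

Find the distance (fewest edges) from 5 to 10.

Distance 0: 5.
Distance 1: 3, 11.
Distance 2: 4, 7, 9.
Distance 3: 2, 6.
Distance 4: 8, 10 — contains 10.

4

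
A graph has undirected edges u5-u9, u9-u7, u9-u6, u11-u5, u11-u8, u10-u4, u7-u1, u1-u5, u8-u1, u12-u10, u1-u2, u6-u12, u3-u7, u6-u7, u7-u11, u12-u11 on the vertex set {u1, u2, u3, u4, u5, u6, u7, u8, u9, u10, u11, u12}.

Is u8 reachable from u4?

Explore from u4.
Distance 1: reach u10.
Distance 2: reach u12.
Distance 3: reach u6, u11.
Distance 4: reach u5, u7, u8, u9.
Found u8.

Yes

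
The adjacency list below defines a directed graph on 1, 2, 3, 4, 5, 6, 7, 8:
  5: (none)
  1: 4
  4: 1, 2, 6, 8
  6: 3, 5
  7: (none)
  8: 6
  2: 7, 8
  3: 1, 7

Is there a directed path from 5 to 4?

No

5 has no outgoing edges, so nothing is reachable from it.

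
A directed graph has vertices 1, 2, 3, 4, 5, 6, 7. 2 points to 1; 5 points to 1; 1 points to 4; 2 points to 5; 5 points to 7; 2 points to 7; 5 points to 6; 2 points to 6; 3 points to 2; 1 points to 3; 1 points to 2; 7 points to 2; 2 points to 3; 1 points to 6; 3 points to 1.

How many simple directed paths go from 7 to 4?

3

7→2→1→4
7→2→3→1→4
7→2→5→1→4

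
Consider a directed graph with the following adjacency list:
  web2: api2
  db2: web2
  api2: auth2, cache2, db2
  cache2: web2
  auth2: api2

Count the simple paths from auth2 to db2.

auth2→api2→db2

1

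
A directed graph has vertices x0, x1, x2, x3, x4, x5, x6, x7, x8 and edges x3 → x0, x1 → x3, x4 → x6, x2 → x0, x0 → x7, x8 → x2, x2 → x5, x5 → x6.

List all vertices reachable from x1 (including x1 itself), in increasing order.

Start at x1.
Its neighbours: x3.
Then their neighbours: x0.
Then next layer: x7.
Nothing further is reachable.

x0, x1, x3, x7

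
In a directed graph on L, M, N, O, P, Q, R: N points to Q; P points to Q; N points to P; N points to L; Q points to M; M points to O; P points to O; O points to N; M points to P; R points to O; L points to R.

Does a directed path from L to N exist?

Explore from L.
Distance 1: reach R.
Distance 2: reach O.
Distance 3: reach N.
Found N.

Yes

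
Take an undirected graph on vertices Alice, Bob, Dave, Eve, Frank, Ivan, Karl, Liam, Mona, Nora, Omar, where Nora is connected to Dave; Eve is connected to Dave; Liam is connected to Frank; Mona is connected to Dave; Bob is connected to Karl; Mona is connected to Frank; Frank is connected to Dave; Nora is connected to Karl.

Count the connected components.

From Alice: component {Alice}.
From Bob: component {Bob, Dave, Eve, Frank, Karl, Liam, Mona, Nora}.
From Ivan: component {Ivan}.
From Omar: component {Omar}.
That's 4 components.

4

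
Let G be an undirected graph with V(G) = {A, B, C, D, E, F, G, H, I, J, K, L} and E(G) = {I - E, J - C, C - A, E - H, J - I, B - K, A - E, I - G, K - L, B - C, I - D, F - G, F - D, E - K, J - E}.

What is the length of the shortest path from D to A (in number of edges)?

3

Distance 0: D.
Distance 1: F, I.
Distance 2: E, G, J.
Distance 3: A, C, H, K — contains A.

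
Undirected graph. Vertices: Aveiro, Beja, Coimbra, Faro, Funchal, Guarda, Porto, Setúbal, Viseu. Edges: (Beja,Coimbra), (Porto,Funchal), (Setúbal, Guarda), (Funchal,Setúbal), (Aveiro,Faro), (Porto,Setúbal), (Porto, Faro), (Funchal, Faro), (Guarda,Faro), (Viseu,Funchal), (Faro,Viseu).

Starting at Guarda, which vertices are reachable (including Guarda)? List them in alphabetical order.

Aveiro, Faro, Funchal, Guarda, Porto, Setúbal, Viseu

Start at Guarda.
Its neighbours: Faro, Setúbal.
Then their neighbours: Aveiro, Funchal, Porto, Viseu.
Nothing further is reachable.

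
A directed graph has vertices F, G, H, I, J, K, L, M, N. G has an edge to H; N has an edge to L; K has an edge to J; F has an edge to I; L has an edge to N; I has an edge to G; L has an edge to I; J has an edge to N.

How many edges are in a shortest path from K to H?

6

Distance 0: K.
Distance 1: J.
Distance 2: N.
Distance 3: L.
Distance 4: I.
Distance 5: G.
Distance 6: H — contains H.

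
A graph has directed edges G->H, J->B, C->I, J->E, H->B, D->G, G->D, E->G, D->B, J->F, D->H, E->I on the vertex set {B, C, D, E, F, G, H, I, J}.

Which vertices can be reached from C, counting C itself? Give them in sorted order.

C, I

Start at C.
Its neighbours: I.
Nothing further is reachable.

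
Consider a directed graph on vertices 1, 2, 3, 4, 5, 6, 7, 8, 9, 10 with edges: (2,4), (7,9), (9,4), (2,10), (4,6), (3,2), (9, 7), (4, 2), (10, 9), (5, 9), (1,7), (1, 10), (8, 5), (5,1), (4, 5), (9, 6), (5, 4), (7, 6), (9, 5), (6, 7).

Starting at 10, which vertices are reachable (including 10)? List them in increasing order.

1, 2, 4, 5, 6, 7, 9, 10

Start at 10.
Its neighbours: 9.
Then their neighbours: 4, 5, 6, 7.
Then next layer: 1, 2.
Nothing further is reachable.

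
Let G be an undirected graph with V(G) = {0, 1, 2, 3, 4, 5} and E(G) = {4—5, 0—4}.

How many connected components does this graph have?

From 0: component {0, 4, 5}.
From 1: component {1}.
From 2: component {2}.
From 3: component {3}.
That's 4 components.

4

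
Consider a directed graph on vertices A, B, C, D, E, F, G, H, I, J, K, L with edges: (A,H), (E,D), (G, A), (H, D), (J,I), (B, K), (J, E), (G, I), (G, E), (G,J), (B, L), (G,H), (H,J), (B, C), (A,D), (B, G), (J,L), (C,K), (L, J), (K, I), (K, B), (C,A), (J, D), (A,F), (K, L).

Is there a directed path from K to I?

Explore from K.
Distance 1: reach B, I, L.
Found I.

Yes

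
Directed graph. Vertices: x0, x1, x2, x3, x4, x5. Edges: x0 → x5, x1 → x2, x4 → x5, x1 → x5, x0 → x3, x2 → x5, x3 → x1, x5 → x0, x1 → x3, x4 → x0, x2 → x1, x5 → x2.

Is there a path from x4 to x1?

Explore from x4.
Distance 1: reach x0, x5.
Distance 2: reach x2, x3.
Distance 3: reach x1.
Found x1.

Yes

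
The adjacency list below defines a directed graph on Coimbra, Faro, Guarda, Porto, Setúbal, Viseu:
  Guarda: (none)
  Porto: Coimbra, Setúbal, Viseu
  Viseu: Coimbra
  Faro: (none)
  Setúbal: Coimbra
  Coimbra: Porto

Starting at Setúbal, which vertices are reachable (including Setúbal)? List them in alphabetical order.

Start at Setúbal.
Its neighbours: Coimbra.
Then their neighbours: Porto.
Then next layer: Viseu.
Nothing further is reachable.

Coimbra, Porto, Setúbal, Viseu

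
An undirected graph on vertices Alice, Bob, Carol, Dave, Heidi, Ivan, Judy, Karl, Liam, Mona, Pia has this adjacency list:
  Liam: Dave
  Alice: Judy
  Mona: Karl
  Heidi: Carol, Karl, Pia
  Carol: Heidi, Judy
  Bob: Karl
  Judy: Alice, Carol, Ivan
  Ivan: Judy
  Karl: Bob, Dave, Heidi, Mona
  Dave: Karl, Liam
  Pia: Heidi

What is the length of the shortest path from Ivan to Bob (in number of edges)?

5

Distance 0: Ivan.
Distance 1: Judy.
Distance 2: Alice, Carol.
Distance 3: Heidi.
Distance 4: Karl, Pia.
Distance 5: Bob, Dave, Mona — contains Bob.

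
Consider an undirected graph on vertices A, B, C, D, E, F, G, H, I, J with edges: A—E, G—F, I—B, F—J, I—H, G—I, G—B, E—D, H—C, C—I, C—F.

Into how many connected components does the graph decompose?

2

From A: component {A, D, E}.
From B: component {B, C, F, G, H, I, J}.
That's 2 components.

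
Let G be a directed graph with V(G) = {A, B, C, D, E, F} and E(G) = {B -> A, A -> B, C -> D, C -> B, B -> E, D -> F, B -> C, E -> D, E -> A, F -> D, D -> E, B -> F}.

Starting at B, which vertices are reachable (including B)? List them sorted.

Start at B.
Its neighbours: A, C, E, F.
Then their neighbours: D.
Every vertex is now reached.

A, B, C, D, E, F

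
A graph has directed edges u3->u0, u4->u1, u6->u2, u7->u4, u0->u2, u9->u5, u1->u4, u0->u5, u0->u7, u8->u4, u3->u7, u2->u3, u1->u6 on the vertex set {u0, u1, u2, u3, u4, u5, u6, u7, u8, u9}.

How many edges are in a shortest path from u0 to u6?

4

Distance 0: u0.
Distance 1: u2, u5, u7.
Distance 2: u3, u4.
Distance 3: u1.
Distance 4: u6 — contains u6.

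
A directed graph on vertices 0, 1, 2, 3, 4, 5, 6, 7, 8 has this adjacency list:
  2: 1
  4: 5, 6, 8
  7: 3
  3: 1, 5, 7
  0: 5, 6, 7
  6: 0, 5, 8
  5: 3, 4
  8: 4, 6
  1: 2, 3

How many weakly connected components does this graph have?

From 0: component {0, 1, 2, 3, 4, 5, 6, 7, 8}.
That's 1 component.

1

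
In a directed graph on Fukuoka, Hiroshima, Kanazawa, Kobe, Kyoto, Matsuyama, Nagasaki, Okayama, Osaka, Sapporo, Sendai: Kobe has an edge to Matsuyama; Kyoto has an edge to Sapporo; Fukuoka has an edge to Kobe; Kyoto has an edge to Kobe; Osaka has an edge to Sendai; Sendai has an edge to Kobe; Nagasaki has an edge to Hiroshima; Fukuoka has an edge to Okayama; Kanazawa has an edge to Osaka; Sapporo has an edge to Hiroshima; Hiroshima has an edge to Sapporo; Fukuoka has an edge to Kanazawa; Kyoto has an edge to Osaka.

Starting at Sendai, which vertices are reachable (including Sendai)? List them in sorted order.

Start at Sendai.
Its neighbours: Kobe.
Then their neighbours: Matsuyama.
Nothing further is reachable.

Kobe, Matsuyama, Sendai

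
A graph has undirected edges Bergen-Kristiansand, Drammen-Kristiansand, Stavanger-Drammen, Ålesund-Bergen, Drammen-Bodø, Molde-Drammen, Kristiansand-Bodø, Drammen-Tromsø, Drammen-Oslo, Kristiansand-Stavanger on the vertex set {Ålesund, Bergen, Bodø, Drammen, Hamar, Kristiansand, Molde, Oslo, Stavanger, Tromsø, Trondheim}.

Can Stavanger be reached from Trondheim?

No

Trondheim has no edges, so nothing is reachable from it.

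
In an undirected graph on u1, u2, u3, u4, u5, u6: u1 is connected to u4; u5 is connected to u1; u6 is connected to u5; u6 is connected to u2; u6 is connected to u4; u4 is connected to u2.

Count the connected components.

2

From u1: component {u1, u2, u4, u5, u6}.
From u3: component {u3}.
That's 2 components.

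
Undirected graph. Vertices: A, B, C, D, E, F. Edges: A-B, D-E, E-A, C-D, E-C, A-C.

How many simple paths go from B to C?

B–A–C
B–A–E–C
B–A–E–D–C

3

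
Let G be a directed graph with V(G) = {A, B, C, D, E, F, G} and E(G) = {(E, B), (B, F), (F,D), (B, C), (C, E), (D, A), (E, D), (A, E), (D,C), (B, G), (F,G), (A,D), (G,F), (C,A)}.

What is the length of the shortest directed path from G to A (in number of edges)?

Distance 0: G.
Distance 1: F.
Distance 2: D.
Distance 3: A, C — contains A.

3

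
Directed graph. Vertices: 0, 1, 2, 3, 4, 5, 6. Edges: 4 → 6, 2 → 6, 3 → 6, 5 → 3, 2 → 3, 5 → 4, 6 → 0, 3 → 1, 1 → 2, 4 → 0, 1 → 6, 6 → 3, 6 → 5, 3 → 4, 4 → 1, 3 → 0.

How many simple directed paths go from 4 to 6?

4

4→1→2→3→6
4→1→2→6
4→1→6
4→6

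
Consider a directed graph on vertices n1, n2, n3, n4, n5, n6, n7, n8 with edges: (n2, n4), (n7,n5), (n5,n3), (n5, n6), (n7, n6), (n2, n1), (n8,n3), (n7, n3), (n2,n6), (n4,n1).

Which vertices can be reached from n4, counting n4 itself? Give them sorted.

Start at n4.
Its neighbours: n1.
Nothing further is reachable.

n1, n4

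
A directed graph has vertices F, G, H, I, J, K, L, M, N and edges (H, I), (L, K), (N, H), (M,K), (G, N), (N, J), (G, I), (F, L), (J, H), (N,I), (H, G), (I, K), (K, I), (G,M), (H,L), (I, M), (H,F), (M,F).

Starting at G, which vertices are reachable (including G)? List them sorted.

F, G, H, I, J, K, L, M, N

Start at G.
Its neighbours: I, M, N.
Then their neighbours: F, H, J, K.
Then next layer: L.
Every vertex is now reached.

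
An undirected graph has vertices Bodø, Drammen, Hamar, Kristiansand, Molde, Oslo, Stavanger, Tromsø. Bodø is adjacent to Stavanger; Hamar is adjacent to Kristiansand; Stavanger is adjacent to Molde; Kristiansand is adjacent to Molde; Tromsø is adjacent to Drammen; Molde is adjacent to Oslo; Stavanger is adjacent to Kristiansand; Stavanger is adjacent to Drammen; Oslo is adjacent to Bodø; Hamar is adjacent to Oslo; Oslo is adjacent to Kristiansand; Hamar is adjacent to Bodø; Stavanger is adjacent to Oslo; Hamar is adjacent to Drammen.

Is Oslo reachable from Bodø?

Yes

Explore from Bodø.
Distance 1: reach Hamar, Oslo, Stavanger.
Found Oslo.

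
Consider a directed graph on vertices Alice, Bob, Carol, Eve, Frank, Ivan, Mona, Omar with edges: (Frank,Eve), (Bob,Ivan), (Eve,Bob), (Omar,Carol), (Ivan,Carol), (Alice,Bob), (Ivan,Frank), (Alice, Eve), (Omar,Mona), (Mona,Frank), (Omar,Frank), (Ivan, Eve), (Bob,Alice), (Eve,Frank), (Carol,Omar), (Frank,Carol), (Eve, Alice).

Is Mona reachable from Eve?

Yes

Explore from Eve.
Distance 1: reach Alice, Bob, Frank.
Distance 2: reach Carol, Ivan.
Distance 3: reach Omar.
Distance 4: reach Mona.
Found Mona.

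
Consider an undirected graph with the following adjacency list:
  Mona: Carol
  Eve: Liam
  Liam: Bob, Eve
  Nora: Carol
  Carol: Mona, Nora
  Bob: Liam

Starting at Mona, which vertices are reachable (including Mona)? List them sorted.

Start at Mona.
Its neighbours: Carol.
Then their neighbours: Nora.
Nothing further is reachable.

Carol, Mona, Nora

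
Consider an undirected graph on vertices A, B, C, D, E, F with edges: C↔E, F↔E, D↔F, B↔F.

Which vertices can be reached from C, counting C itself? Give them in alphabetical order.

Start at C.
Its neighbours: E.
Then their neighbours: F.
Then next layer: B, D.
Nothing further is reachable.

B, C, D, E, F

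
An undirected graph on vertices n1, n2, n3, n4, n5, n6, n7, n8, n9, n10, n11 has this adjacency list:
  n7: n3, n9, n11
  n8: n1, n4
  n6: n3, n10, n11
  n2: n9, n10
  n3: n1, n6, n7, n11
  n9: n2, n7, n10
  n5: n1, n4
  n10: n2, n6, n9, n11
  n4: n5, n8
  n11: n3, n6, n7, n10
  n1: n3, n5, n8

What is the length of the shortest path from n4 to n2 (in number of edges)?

6

Distance 0: n4.
Distance 1: n5, n8.
Distance 2: n1.
Distance 3: n3.
Distance 4: n6, n7, n11.
Distance 5: n9, n10.
Distance 6: n2 — contains n2.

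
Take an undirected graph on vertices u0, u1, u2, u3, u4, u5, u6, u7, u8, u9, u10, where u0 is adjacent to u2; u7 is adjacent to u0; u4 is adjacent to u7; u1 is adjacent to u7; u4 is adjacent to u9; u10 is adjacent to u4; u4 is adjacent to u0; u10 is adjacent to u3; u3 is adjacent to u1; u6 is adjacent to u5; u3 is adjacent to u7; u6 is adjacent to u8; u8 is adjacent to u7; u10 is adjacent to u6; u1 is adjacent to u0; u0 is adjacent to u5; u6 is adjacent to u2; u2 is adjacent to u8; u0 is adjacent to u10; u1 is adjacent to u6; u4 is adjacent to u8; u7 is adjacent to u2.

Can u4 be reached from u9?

Explore from u9.
Distance 1: reach u4.
Found u4.

Yes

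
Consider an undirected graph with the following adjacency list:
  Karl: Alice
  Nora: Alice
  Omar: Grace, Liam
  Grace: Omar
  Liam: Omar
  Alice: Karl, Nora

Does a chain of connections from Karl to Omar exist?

No

Explore from Karl.
Distance 1: reach Alice.
Distance 2: reach Nora.
The search is exhausted without reaching Omar; it lies in a different component.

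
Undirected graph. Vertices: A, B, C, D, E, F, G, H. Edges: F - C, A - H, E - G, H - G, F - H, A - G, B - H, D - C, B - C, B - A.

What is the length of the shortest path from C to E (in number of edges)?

Distance 0: C.
Distance 1: B, D, F.
Distance 2: A, H.
Distance 3: G.
Distance 4: E — contains E.

4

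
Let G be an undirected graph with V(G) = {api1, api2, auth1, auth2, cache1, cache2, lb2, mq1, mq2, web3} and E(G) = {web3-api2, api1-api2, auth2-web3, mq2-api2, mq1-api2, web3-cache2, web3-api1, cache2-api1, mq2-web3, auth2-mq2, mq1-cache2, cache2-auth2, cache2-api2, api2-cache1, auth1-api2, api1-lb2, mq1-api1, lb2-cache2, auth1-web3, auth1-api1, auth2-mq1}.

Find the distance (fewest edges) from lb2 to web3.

Distance 0: lb2.
Distance 1: api1, cache2.
Distance 2: api2, auth1, auth2, mq1, web3 — contains web3.

2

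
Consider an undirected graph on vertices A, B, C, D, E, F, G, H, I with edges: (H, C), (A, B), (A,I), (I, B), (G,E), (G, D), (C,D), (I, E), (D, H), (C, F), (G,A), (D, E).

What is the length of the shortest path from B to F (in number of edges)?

5

Distance 0: B.
Distance 1: A, I.
Distance 2: E, G.
Distance 3: D.
Distance 4: C, H.
Distance 5: F — contains F.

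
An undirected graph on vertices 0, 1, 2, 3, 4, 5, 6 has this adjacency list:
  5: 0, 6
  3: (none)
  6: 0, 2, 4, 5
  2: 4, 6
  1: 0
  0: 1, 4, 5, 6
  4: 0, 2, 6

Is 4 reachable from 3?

No

3 has no edges, so nothing is reachable from it.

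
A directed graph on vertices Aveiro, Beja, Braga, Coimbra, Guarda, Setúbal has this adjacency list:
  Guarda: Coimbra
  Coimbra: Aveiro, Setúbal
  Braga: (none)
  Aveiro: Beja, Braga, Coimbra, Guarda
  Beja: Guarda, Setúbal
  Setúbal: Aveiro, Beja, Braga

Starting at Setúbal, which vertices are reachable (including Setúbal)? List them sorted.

Start at Setúbal.
Its neighbours: Aveiro, Beja, Braga.
Then their neighbours: Coimbra, Guarda.
Every vertex is now reached.

Aveiro, Beja, Braga, Coimbra, Guarda, Setúbal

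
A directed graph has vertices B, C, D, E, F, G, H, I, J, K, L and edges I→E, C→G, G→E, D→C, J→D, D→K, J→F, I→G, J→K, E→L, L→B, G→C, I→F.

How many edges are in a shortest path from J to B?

Distance 0: J.
Distance 1: D, F, K.
Distance 2: C.
Distance 3: G.
Distance 4: E.
Distance 5: L.
Distance 6: B — contains B.

6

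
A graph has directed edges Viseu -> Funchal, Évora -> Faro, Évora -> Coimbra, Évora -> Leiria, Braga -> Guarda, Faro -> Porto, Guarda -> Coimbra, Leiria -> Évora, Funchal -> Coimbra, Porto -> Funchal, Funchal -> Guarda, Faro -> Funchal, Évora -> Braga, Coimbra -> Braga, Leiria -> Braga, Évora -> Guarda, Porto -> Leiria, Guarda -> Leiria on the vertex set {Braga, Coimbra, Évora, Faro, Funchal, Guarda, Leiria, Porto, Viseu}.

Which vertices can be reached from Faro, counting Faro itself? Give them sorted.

Start at Faro.
Its neighbours: Funchal, Porto.
Then their neighbours: Coimbra, Guarda, Leiria.
Then next layer: Braga, Évora.
Nothing further is reachable.

Braga, Coimbra, Évora, Faro, Funchal, Guarda, Leiria, Porto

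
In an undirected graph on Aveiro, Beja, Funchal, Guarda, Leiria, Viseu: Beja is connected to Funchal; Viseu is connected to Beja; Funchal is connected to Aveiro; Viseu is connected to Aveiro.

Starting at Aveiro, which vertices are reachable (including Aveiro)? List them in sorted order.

Start at Aveiro.
Its neighbours: Funchal, Viseu.
Then their neighbours: Beja.
Nothing further is reachable.

Aveiro, Beja, Funchal, Viseu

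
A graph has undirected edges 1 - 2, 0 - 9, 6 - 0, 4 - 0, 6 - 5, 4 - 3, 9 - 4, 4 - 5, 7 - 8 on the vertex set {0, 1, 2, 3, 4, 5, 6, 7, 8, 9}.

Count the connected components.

3

From 0: component {0, 3, 4, 5, 6, 9}.
From 1: component {1, 2}.
From 7: component {7, 8}.
That's 3 components.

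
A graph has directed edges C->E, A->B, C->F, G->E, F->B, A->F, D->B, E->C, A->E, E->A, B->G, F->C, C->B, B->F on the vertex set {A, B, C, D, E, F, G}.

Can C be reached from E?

Explore from E.
Distance 1: reach A, C.
Found C.

Yes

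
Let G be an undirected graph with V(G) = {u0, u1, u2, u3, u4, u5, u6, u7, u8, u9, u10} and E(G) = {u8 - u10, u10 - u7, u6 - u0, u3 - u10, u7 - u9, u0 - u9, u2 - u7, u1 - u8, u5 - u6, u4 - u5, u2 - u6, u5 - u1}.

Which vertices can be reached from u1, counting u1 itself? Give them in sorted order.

u0, u1, u2, u3, u4, u5, u6, u7, u8, u9, u10

Start at u1.
Its neighbours: u5, u8.
Then their neighbours: u4, u6, u10.
Then next layer: u0, u2, u3, u7.
Then next layer: u9.
Every vertex is now reached.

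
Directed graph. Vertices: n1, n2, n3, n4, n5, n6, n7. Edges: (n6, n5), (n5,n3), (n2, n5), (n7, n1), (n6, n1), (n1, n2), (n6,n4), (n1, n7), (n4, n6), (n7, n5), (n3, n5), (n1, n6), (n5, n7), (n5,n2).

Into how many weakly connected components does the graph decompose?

From n1: component {n1, n2, n3, n4, n5, n6, n7}.
That's 1 component.

1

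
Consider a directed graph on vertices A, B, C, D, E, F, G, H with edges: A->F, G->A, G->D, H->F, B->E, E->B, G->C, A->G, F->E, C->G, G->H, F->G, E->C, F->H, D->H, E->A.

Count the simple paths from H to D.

H→F→E→A→G→D
H→F→E→C→G→D
H→F→G→D

3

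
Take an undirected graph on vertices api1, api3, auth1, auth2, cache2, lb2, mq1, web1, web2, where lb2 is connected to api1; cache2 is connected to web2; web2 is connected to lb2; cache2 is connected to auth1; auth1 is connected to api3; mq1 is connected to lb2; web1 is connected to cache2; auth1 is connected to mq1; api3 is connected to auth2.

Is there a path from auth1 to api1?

Explore from auth1.
Distance 1: reach api3, cache2, mq1.
Distance 2: reach auth2, lb2, web1, web2.
Distance 3: reach api1.
Found api1.

Yes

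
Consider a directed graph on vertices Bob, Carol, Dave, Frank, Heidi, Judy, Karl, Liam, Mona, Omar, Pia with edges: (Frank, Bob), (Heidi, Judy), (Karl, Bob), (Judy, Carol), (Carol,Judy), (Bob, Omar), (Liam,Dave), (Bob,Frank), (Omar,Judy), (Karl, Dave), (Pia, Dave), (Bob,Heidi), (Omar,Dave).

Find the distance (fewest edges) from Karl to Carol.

4

Distance 0: Karl.
Distance 1: Bob, Dave.
Distance 2: Frank, Heidi, Omar.
Distance 3: Judy.
Distance 4: Carol — contains Carol.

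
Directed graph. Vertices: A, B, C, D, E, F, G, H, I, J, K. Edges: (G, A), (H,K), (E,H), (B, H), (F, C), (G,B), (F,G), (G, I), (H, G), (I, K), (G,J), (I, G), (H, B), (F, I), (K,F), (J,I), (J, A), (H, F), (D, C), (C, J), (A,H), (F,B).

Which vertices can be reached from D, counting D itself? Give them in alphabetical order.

Start at D.
Its neighbours: C.
Then their neighbours: J.
Then next layer: A, I.
Then next layer: G, H, K.
Then next layer: B, F.
Nothing further is reachable.

A, B, C, D, F, G, H, I, J, K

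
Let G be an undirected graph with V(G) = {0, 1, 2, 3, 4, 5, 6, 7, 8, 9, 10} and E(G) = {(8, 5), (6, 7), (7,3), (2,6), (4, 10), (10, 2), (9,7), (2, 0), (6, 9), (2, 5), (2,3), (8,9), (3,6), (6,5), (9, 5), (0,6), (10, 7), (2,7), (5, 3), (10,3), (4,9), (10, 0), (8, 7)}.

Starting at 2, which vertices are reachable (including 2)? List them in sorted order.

0, 2, 3, 4, 5, 6, 7, 8, 9, 10

Start at 2.
Its neighbours: 0, 3, 5, 6, 7, 10.
Then their neighbours: 4, 8, 9.
Nothing further is reachable.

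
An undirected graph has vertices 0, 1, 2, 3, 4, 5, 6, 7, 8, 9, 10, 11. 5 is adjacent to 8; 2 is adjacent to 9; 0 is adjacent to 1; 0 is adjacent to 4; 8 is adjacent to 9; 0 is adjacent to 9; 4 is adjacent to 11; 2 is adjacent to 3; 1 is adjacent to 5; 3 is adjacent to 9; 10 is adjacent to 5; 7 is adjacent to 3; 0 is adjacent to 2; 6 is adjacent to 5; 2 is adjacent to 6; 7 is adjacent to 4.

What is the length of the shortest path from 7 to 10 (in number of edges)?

5

Distance 0: 7.
Distance 1: 3, 4.
Distance 2: 0, 2, 9, 11.
Distance 3: 1, 6, 8.
Distance 4: 5.
Distance 5: 10 — contains 10.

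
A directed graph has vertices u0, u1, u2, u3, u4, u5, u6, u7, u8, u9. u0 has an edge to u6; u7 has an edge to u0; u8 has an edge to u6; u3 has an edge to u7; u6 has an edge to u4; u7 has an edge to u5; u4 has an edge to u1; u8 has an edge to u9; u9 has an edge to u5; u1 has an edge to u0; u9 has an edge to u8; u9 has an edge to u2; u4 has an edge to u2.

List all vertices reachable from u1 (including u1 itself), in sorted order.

u0, u1, u2, u4, u6

Start at u1.
Its neighbours: u0.
Then their neighbours: u6.
Then next layer: u4.
Then next layer: u2.
Nothing further is reachable.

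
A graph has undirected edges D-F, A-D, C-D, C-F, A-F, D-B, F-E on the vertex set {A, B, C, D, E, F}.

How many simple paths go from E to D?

E–F–A–D
E–F–C–D
E–F–D

3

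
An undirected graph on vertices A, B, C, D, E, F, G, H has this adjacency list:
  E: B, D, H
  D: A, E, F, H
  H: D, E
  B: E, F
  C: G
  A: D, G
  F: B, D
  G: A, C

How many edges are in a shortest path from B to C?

Distance 0: B.
Distance 1: E, F.
Distance 2: D, H.
Distance 3: A.
Distance 4: G.
Distance 5: C — contains C.

5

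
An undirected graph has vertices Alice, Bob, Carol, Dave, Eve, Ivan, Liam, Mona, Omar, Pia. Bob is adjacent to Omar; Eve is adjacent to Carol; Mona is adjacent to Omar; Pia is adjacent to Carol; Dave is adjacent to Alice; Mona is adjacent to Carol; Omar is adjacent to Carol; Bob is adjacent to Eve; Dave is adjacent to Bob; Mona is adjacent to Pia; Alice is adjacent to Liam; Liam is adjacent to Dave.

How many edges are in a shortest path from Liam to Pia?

Distance 0: Liam.
Distance 1: Alice, Dave.
Distance 2: Bob.
Distance 3: Eve, Omar.
Distance 4: Carol, Mona.
Distance 5: Pia — contains Pia.

5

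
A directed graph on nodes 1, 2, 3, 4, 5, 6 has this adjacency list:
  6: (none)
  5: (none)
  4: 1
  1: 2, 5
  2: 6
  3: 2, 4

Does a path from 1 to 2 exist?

Yes

Explore from 1.
Distance 1: reach 2, 5.
Found 2.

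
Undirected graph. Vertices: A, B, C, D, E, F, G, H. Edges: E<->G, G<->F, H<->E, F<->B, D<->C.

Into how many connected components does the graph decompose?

From A: component {A}.
From B: component {B, E, F, G, H}.
From C: component {C, D}.
That's 3 components.

3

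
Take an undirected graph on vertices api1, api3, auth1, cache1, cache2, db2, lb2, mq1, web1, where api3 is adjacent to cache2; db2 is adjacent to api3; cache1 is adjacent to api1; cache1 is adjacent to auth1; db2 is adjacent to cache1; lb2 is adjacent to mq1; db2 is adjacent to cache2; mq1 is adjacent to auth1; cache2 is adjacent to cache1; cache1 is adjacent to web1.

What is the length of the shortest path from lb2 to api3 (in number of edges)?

5

Distance 0: lb2.
Distance 1: mq1.
Distance 2: auth1.
Distance 3: cache1.
Distance 4: api1, cache2, db2, web1.
Distance 5: api3 — contains api3.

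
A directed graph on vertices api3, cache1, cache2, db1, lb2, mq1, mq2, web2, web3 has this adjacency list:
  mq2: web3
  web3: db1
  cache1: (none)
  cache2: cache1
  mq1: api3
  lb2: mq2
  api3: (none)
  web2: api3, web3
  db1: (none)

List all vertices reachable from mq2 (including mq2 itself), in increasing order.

Start at mq2.
Its neighbours: web3.
Then their neighbours: db1.
Nothing further is reachable.

db1, mq2, web3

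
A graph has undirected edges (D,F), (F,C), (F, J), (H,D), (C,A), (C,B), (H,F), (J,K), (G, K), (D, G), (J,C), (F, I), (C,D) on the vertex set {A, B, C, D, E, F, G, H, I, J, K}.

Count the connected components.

2

From A: component {A, B, C, D, F, G, H, I, J, K}.
From E: component {E}.
That's 2 components.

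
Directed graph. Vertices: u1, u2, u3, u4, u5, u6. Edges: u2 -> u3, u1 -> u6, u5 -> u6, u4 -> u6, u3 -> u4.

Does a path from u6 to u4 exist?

No

u6 has no outgoing edges, so nothing is reachable from it.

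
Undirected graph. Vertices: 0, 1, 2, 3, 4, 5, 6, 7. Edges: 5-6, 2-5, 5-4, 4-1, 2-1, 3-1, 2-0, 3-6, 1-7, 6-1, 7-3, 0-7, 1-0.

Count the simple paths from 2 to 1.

2–0–1
2–0–7–1
2–0–7–3–1
2–0–7–3–6–1
2–0–7–3–6–5–4–1
2–1
2–5–4–1
2–5–6–1
2–5–6–3–1
2–5–6–3–7–0–1
2–5–6–3–7–1

11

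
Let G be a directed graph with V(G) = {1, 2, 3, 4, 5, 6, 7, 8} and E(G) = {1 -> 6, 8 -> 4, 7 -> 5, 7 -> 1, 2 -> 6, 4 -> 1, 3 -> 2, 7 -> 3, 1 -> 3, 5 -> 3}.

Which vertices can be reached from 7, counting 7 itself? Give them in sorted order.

1, 2, 3, 5, 6, 7

Start at 7.
Its neighbours: 1, 3, 5.
Then their neighbours: 2, 6.
Nothing further is reachable.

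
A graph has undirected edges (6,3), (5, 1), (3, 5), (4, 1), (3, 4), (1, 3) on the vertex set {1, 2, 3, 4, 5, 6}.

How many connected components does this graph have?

From 1: component {1, 3, 4, 5, 6}.
From 2: component {2}.
That's 2 components.

2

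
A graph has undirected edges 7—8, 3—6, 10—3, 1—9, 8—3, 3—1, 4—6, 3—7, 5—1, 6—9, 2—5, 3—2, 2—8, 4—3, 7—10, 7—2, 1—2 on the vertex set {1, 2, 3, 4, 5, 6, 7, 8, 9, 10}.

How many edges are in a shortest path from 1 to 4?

Distance 0: 1.
Distance 1: 2, 3, 5, 9.
Distance 2: 4, 6, 7, 8, 10 — contains 4.

2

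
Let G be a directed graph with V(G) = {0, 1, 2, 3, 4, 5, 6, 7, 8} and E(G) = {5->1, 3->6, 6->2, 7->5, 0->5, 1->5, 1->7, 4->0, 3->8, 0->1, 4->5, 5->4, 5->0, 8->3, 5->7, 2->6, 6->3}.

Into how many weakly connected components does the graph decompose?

From 0: component {0, 1, 4, 5, 7}.
From 2: component {2, 3, 6, 8}.
That's 2 components.

2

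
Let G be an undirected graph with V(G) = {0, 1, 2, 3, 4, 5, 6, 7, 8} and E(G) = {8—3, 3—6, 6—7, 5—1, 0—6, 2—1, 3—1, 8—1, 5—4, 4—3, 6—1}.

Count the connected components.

1

From 0: component {0, 1, 2, 3, 4, 5, 6, 7, 8}.
That's 1 component.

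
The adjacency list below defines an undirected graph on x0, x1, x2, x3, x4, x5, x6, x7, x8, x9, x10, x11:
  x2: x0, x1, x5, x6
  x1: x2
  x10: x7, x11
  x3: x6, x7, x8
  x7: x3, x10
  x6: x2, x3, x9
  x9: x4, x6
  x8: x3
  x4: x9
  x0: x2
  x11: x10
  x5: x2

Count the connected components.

1

From x0: component {x0, x1, x2, x3, x4, x5, x6, x7, x8, x9, x10, x11}.
That's 1 component.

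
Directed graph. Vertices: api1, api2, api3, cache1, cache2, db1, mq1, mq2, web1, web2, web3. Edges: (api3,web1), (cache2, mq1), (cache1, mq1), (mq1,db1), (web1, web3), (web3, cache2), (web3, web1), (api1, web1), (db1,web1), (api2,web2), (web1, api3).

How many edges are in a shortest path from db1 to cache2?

3

Distance 0: db1.
Distance 1: web1.
Distance 2: api3, web3.
Distance 3: cache2 — contains cache2.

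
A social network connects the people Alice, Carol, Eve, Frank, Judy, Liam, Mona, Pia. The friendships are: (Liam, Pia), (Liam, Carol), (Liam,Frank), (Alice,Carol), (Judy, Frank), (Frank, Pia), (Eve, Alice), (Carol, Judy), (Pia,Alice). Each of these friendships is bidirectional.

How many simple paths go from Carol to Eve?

Carol–Alice–Eve
Carol–Judy–Frank–Liam–Pia–Alice–Eve
Carol–Judy–Frank–Pia–Alice–Eve
Carol–Liam–Frank–Pia–Alice–Eve
Carol–Liam–Pia–Alice–Eve

5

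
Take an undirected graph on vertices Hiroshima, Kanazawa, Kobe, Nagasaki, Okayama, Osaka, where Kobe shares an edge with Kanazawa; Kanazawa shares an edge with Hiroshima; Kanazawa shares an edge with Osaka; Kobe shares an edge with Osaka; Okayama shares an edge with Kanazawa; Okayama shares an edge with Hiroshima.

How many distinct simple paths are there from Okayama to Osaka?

Okayama–Hiroshima–Kanazawa–Kobe–Osaka
Okayama–Hiroshima–Kanazawa–Osaka
Okayama–Kanazawa–Kobe–Osaka
Okayama–Kanazawa–Osaka

4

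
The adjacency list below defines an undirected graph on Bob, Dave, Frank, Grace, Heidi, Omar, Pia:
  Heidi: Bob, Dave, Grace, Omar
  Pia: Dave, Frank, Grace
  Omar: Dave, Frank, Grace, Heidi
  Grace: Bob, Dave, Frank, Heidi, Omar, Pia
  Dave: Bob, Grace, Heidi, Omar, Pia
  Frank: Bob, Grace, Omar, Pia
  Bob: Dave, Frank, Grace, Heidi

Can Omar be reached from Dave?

Yes

Explore from Dave.
Distance 1: reach Bob, Grace, Heidi, Omar, Pia.
Found Omar.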